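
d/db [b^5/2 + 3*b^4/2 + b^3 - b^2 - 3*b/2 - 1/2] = 5*b^4/2 + 6*b^3 + 3*b^2 - 2*b - 3/2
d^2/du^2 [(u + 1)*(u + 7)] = 2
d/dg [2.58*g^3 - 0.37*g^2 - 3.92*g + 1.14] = 7.74*g^2 - 0.74*g - 3.92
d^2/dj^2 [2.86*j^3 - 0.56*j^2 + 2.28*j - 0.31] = 17.16*j - 1.12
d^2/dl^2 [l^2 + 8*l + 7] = 2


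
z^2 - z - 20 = (z - 5)*(z + 4)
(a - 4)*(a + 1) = a^2 - 3*a - 4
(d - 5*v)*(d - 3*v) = d^2 - 8*d*v + 15*v^2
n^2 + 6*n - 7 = (n - 1)*(n + 7)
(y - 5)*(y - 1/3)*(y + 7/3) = y^3 - 3*y^2 - 97*y/9 + 35/9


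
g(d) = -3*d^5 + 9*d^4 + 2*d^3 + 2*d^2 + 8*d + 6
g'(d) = -15*d^4 + 36*d^3 + 6*d^2 + 4*d + 8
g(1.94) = 88.69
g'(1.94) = 88.72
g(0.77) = 16.61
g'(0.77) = 25.80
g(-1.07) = 13.28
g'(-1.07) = -53.17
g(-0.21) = 4.41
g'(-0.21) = 7.06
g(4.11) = -738.68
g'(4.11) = -1655.00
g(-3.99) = 5193.72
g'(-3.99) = -6000.95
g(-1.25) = 26.35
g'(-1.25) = -94.56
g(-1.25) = 26.35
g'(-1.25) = -94.56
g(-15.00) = 2727336.00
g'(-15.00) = -879577.00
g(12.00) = -556026.00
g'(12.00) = -247912.00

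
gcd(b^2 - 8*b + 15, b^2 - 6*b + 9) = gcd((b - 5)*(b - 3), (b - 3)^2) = b - 3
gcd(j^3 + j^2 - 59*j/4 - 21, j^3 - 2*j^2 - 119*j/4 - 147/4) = j^2 + 5*j + 21/4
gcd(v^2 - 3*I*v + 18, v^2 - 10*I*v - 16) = 1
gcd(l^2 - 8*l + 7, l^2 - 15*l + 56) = l - 7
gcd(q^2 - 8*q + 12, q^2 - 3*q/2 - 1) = q - 2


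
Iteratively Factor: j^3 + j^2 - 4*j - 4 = (j + 1)*(j^2 - 4) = (j - 2)*(j + 1)*(j + 2)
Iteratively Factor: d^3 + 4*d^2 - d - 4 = (d + 4)*(d^2 - 1) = (d + 1)*(d + 4)*(d - 1)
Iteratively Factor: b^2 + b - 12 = (b - 3)*(b + 4)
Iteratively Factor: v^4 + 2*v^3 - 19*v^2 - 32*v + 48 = (v - 1)*(v^3 + 3*v^2 - 16*v - 48) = (v - 4)*(v - 1)*(v^2 + 7*v + 12) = (v - 4)*(v - 1)*(v + 3)*(v + 4)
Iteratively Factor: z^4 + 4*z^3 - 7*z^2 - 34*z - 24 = (z + 2)*(z^3 + 2*z^2 - 11*z - 12) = (z - 3)*(z + 2)*(z^2 + 5*z + 4) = (z - 3)*(z + 2)*(z + 4)*(z + 1)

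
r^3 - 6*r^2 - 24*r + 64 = (r - 8)*(r - 2)*(r + 4)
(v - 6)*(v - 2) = v^2 - 8*v + 12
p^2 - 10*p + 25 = (p - 5)^2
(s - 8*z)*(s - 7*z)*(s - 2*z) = s^3 - 17*s^2*z + 86*s*z^2 - 112*z^3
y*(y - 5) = y^2 - 5*y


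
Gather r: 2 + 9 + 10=21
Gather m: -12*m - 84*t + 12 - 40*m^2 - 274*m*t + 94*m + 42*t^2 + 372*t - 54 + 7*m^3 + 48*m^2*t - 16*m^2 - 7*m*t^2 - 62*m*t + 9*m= 7*m^3 + m^2*(48*t - 56) + m*(-7*t^2 - 336*t + 91) + 42*t^2 + 288*t - 42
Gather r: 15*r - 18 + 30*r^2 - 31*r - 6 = 30*r^2 - 16*r - 24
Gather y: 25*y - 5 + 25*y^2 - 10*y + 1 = 25*y^2 + 15*y - 4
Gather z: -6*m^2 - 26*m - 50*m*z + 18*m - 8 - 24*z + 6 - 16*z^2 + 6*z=-6*m^2 - 8*m - 16*z^2 + z*(-50*m - 18) - 2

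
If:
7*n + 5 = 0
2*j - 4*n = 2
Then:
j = -3/7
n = -5/7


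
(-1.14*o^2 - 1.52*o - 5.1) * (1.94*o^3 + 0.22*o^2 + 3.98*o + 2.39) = -2.2116*o^5 - 3.1996*o^4 - 14.7656*o^3 - 9.8962*o^2 - 23.9308*o - 12.189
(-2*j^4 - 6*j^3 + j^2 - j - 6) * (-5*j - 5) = 10*j^5 + 40*j^4 + 25*j^3 + 35*j + 30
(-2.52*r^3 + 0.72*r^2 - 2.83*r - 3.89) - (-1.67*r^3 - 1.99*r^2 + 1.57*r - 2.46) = -0.85*r^3 + 2.71*r^2 - 4.4*r - 1.43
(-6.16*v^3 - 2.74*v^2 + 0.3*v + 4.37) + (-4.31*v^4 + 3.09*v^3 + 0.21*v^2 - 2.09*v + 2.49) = -4.31*v^4 - 3.07*v^3 - 2.53*v^2 - 1.79*v + 6.86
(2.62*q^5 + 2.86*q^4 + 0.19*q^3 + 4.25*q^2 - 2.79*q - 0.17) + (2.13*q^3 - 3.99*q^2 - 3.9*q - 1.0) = 2.62*q^5 + 2.86*q^4 + 2.32*q^3 + 0.26*q^2 - 6.69*q - 1.17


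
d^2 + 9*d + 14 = (d + 2)*(d + 7)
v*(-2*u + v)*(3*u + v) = -6*u^2*v + u*v^2 + v^3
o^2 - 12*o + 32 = (o - 8)*(o - 4)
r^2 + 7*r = r*(r + 7)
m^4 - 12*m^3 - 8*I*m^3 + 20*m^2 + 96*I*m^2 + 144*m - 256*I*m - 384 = (m - 8)*(m - 4)*(m - 6*I)*(m - 2*I)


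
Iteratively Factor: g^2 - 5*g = (g)*(g - 5)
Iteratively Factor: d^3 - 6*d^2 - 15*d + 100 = (d + 4)*(d^2 - 10*d + 25) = (d - 5)*(d + 4)*(d - 5)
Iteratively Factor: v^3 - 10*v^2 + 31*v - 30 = (v - 2)*(v^2 - 8*v + 15) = (v - 5)*(v - 2)*(v - 3)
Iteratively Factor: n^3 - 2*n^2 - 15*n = (n)*(n^2 - 2*n - 15) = n*(n - 5)*(n + 3)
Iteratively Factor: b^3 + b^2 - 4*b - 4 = (b - 2)*(b^2 + 3*b + 2) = (b - 2)*(b + 2)*(b + 1)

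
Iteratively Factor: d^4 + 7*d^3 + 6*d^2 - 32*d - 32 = (d - 2)*(d^3 + 9*d^2 + 24*d + 16) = (d - 2)*(d + 4)*(d^2 + 5*d + 4) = (d - 2)*(d + 1)*(d + 4)*(d + 4)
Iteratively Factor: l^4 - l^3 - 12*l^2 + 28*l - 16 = (l - 1)*(l^3 - 12*l + 16) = (l - 1)*(l + 4)*(l^2 - 4*l + 4) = (l - 2)*(l - 1)*(l + 4)*(l - 2)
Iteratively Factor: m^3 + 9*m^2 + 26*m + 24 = (m + 2)*(m^2 + 7*m + 12) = (m + 2)*(m + 4)*(m + 3)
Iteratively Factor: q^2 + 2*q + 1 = (q + 1)*(q + 1)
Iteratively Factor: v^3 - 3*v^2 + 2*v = (v - 1)*(v^2 - 2*v) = (v - 2)*(v - 1)*(v)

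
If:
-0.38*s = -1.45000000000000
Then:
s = 3.82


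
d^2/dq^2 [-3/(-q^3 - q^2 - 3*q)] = 6*(-q*(3*q + 1)*(q^2 + q + 3) + (3*q^2 + 2*q + 3)^2)/(q^3*(q^2 + q + 3)^3)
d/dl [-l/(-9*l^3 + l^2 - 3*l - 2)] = (9*l^3 - l^2 - l*(27*l^2 - 2*l + 3) + 3*l + 2)/(9*l^3 - l^2 + 3*l + 2)^2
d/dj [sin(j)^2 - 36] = sin(2*j)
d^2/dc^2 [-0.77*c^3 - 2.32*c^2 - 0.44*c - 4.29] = -4.62*c - 4.64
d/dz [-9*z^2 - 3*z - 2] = -18*z - 3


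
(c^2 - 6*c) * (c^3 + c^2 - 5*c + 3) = c^5 - 5*c^4 - 11*c^3 + 33*c^2 - 18*c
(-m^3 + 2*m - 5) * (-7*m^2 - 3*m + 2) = 7*m^5 + 3*m^4 - 16*m^3 + 29*m^2 + 19*m - 10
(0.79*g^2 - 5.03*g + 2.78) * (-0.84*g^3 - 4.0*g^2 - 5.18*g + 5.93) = -0.6636*g^5 + 1.0652*g^4 + 13.6926*g^3 + 19.6201*g^2 - 44.2283*g + 16.4854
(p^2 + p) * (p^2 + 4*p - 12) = p^4 + 5*p^3 - 8*p^2 - 12*p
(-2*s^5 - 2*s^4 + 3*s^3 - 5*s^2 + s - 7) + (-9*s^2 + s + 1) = -2*s^5 - 2*s^4 + 3*s^3 - 14*s^2 + 2*s - 6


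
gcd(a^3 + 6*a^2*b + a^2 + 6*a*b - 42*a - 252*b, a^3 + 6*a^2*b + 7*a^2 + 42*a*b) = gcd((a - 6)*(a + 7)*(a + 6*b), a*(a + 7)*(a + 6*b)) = a^2 + 6*a*b + 7*a + 42*b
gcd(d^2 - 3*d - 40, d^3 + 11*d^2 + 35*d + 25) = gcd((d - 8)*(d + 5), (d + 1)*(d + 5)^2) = d + 5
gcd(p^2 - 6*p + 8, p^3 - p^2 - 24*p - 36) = 1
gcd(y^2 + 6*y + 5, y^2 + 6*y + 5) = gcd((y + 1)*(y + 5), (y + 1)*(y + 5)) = y^2 + 6*y + 5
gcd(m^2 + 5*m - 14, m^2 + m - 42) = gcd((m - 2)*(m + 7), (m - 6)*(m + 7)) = m + 7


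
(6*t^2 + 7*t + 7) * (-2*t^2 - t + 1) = -12*t^4 - 20*t^3 - 15*t^2 + 7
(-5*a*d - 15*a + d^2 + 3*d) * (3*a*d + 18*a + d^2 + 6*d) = -15*a^2*d^2 - 135*a^2*d - 270*a^2 - 2*a*d^3 - 18*a*d^2 - 36*a*d + d^4 + 9*d^3 + 18*d^2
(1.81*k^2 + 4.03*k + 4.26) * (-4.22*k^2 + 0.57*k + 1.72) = -7.6382*k^4 - 15.9749*k^3 - 12.5669*k^2 + 9.3598*k + 7.3272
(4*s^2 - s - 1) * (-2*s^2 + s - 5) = -8*s^4 + 6*s^3 - 19*s^2 + 4*s + 5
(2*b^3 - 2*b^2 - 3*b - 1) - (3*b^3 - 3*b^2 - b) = -b^3 + b^2 - 2*b - 1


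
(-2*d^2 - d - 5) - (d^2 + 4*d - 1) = -3*d^2 - 5*d - 4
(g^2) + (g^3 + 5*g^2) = g^3 + 6*g^2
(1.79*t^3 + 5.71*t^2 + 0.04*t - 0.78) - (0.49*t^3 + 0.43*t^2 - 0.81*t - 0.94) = 1.3*t^3 + 5.28*t^2 + 0.85*t + 0.16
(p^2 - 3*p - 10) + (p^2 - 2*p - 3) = 2*p^2 - 5*p - 13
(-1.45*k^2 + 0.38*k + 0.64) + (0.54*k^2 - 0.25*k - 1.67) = -0.91*k^2 + 0.13*k - 1.03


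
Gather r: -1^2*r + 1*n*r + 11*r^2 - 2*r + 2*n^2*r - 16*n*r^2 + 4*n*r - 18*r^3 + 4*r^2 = -18*r^3 + r^2*(15 - 16*n) + r*(2*n^2 + 5*n - 3)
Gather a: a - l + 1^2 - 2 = a - l - 1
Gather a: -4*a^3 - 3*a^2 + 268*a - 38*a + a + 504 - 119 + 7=-4*a^3 - 3*a^2 + 231*a + 392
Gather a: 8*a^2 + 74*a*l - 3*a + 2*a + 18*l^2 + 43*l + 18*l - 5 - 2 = 8*a^2 + a*(74*l - 1) + 18*l^2 + 61*l - 7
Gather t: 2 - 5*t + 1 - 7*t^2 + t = -7*t^2 - 4*t + 3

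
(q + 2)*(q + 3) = q^2 + 5*q + 6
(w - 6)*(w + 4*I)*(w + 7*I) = w^3 - 6*w^2 + 11*I*w^2 - 28*w - 66*I*w + 168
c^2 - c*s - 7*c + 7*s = (c - 7)*(c - s)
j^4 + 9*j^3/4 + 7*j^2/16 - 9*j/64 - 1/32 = (j - 1/4)*(j + 1/4)^2*(j + 2)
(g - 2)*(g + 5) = g^2 + 3*g - 10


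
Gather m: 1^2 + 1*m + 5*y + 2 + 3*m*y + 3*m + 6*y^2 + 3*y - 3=m*(3*y + 4) + 6*y^2 + 8*y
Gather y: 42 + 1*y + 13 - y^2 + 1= -y^2 + y + 56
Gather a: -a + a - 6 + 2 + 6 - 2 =0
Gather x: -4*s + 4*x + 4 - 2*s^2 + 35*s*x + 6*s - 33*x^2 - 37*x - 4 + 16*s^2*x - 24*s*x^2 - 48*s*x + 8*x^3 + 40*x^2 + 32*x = -2*s^2 + 2*s + 8*x^3 + x^2*(7 - 24*s) + x*(16*s^2 - 13*s - 1)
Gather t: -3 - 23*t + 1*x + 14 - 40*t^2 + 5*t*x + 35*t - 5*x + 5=-40*t^2 + t*(5*x + 12) - 4*x + 16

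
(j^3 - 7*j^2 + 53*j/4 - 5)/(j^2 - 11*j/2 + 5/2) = (j^2 - 13*j/2 + 10)/(j - 5)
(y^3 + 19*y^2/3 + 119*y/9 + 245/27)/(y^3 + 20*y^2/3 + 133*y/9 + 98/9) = (y + 5/3)/(y + 2)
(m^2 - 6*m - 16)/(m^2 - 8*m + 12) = (m^2 - 6*m - 16)/(m^2 - 8*m + 12)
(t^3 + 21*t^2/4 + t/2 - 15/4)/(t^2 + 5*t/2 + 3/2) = (4*t^2 + 17*t - 15)/(2*(2*t + 3))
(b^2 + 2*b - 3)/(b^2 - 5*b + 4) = (b + 3)/(b - 4)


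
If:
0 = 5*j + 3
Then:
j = -3/5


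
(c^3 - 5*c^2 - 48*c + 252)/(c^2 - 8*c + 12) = (c^2 + c - 42)/(c - 2)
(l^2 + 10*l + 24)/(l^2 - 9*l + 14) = (l^2 + 10*l + 24)/(l^2 - 9*l + 14)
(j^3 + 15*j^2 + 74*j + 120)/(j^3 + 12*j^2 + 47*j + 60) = (j + 6)/(j + 3)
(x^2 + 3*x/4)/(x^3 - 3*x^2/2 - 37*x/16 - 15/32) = 8*x/(8*x^2 - 18*x - 5)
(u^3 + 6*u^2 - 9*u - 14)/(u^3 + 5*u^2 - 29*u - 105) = (u^2 - u - 2)/(u^2 - 2*u - 15)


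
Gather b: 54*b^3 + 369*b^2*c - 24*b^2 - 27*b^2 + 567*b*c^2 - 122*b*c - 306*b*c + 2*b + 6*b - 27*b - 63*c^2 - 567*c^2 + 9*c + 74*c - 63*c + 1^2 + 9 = 54*b^3 + b^2*(369*c - 51) + b*(567*c^2 - 428*c - 19) - 630*c^2 + 20*c + 10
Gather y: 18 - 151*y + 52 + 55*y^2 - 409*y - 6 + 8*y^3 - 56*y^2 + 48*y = 8*y^3 - y^2 - 512*y + 64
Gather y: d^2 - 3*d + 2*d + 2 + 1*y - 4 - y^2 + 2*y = d^2 - d - y^2 + 3*y - 2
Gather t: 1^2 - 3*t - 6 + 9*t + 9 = 6*t + 4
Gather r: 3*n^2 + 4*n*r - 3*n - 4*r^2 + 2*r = 3*n^2 - 3*n - 4*r^2 + r*(4*n + 2)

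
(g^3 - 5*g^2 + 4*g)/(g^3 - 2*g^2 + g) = (g - 4)/(g - 1)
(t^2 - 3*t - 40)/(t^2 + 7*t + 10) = (t - 8)/(t + 2)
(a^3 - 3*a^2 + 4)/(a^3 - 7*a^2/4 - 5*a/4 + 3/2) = 4*(a - 2)/(4*a - 3)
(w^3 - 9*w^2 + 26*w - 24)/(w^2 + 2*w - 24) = (w^2 - 5*w + 6)/(w + 6)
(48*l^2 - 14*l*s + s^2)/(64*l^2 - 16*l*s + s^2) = (-6*l + s)/(-8*l + s)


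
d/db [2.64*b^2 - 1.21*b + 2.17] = 5.28*b - 1.21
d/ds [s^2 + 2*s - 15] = 2*s + 2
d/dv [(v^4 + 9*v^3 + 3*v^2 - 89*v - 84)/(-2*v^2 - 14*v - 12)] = (-v^3 - 13*v^2 - 48*v - 27)/(v^2 + 12*v + 36)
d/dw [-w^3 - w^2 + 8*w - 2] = -3*w^2 - 2*w + 8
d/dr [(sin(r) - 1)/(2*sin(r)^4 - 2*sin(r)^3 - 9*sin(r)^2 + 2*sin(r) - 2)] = 3*(-2*sin(r)^3 + 4*sin(r)^2 + sin(r) - 6)*sin(r)*cos(r)/(2*sin(r)^4 - 2*sin(r)^3 - 9*sin(r)^2 + 2*sin(r) - 2)^2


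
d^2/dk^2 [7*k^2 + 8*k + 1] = 14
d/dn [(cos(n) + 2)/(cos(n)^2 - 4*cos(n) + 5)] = (cos(n)^2 + 4*cos(n) - 13)*sin(n)/(cos(n)^2 - 4*cos(n) + 5)^2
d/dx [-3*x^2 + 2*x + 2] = 2 - 6*x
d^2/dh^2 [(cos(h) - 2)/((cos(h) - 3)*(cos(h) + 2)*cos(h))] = (50*(1 - cos(h)^2)^2/cos(h)^3 - 30*sin(h)^6/cos(h)^3 - 4*cos(h)^4 - 9*cos(h)^3 - 41*cos(h)^2 - 72*tan(h)^2 + 10 + 142/cos(h) - 164/cos(h)^3)/((cos(h) - 3)^3*(cos(h) + 2)^3)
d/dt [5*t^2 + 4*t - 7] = 10*t + 4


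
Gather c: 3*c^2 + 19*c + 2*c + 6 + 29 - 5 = 3*c^2 + 21*c + 30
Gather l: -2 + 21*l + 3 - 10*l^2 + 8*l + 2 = -10*l^2 + 29*l + 3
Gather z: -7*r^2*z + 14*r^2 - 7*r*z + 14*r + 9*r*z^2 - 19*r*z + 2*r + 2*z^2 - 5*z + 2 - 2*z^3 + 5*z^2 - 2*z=14*r^2 + 16*r - 2*z^3 + z^2*(9*r + 7) + z*(-7*r^2 - 26*r - 7) + 2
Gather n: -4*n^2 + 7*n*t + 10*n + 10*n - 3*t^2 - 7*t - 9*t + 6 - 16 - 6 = -4*n^2 + n*(7*t + 20) - 3*t^2 - 16*t - 16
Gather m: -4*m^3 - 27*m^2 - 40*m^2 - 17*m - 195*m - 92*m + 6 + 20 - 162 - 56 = -4*m^3 - 67*m^2 - 304*m - 192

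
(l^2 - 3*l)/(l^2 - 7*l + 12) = l/(l - 4)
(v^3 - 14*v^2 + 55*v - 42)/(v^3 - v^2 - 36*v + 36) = (v - 7)/(v + 6)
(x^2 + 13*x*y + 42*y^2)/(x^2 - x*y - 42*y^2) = (x + 7*y)/(x - 7*y)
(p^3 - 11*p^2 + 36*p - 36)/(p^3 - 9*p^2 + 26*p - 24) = (p - 6)/(p - 4)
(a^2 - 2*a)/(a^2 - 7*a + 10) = a/(a - 5)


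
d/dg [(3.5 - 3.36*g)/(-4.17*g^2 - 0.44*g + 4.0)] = (-14.0112*g^2 + 29.19*g - 11.9)/(17.3889*g^4 + 3.6696*g^3 - 33.1664*g^2 - 3.52*g + 16.0)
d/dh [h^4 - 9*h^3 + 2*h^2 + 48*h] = 4*h^3 - 27*h^2 + 4*h + 48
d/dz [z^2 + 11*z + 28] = 2*z + 11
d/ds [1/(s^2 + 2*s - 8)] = 2*(-s - 1)/(s^2 + 2*s - 8)^2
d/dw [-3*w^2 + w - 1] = 1 - 6*w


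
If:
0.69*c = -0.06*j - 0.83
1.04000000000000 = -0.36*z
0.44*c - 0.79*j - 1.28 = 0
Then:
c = -1.01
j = -2.18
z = -2.89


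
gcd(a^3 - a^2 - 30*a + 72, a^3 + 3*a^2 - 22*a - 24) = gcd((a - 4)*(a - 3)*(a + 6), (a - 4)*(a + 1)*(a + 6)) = a^2 + 2*a - 24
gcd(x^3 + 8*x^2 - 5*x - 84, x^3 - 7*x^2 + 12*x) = x - 3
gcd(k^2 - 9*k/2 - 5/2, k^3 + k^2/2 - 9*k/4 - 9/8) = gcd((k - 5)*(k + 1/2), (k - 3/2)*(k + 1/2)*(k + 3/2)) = k + 1/2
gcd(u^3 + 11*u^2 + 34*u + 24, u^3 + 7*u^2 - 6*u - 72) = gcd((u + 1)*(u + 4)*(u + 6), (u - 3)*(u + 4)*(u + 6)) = u^2 + 10*u + 24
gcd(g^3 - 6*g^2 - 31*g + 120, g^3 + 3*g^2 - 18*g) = g - 3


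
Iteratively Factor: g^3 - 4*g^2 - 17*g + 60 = (g - 5)*(g^2 + g - 12) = (g - 5)*(g + 4)*(g - 3)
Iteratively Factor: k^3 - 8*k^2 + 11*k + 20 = (k - 4)*(k^2 - 4*k - 5) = (k - 4)*(k + 1)*(k - 5)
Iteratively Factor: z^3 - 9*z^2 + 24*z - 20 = (z - 5)*(z^2 - 4*z + 4) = (z - 5)*(z - 2)*(z - 2)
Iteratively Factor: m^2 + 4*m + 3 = (m + 1)*(m + 3)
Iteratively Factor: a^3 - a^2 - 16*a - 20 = (a + 2)*(a^2 - 3*a - 10) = (a - 5)*(a + 2)*(a + 2)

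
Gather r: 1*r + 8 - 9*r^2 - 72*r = -9*r^2 - 71*r + 8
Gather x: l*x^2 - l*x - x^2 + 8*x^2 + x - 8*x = x^2*(l + 7) + x*(-l - 7)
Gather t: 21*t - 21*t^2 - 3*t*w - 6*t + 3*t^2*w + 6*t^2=t^2*(3*w - 15) + t*(15 - 3*w)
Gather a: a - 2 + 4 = a + 2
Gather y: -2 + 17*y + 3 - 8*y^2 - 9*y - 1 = -8*y^2 + 8*y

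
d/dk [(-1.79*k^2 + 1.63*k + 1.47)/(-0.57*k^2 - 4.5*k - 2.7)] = (8.9841*k^2 + 11.3418*k + 2.214)/(0.3249*k^4 + 5.13*k^3 + 23.328*k^2 + 24.3*k + 7.29)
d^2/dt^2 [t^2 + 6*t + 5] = 2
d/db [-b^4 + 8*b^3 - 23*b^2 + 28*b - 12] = -4*b^3 + 24*b^2 - 46*b + 28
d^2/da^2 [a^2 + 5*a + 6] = 2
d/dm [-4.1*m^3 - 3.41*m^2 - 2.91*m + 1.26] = -12.3*m^2 - 6.82*m - 2.91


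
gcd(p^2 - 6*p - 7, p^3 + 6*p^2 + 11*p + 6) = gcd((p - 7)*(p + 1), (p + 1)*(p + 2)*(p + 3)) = p + 1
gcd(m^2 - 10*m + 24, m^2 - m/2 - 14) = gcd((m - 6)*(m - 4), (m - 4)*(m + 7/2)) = m - 4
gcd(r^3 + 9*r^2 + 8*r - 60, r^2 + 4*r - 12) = r^2 + 4*r - 12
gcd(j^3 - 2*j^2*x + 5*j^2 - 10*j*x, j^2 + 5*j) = j^2 + 5*j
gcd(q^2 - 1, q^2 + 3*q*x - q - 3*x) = q - 1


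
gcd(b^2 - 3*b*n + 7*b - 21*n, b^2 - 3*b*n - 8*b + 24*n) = b - 3*n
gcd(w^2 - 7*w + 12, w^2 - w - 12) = w - 4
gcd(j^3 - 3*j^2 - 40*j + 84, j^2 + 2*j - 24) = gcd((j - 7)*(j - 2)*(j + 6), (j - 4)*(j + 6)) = j + 6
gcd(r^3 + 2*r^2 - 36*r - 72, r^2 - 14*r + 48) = r - 6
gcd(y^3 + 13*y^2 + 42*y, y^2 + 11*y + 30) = y + 6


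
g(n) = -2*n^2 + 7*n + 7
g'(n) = 7 - 4*n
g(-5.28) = -85.72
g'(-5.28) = 28.12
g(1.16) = 12.43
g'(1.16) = 2.36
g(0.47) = 9.85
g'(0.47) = 5.12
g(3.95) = 3.44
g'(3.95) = -8.80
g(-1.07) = -2.78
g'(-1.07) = 11.28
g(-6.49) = -122.67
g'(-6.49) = 32.96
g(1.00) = 12.00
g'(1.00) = 3.00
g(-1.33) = -5.85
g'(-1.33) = 12.32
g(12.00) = -197.00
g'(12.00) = -41.00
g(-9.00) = -218.00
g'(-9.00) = 43.00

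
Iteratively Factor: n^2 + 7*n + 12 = (n + 4)*(n + 3)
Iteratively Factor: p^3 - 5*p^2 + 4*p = (p)*(p^2 - 5*p + 4) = p*(p - 4)*(p - 1)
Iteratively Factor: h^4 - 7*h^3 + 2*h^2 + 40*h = (h + 2)*(h^3 - 9*h^2 + 20*h) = (h - 4)*(h + 2)*(h^2 - 5*h) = h*(h - 4)*(h + 2)*(h - 5)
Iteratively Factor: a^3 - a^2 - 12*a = (a - 4)*(a^2 + 3*a) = (a - 4)*(a + 3)*(a)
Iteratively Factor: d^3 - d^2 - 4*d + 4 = (d + 2)*(d^2 - 3*d + 2) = (d - 2)*(d + 2)*(d - 1)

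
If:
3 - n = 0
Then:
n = 3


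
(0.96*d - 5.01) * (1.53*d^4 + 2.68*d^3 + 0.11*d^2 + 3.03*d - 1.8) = 1.4688*d^5 - 5.0925*d^4 - 13.3212*d^3 + 2.3577*d^2 - 16.9083*d + 9.018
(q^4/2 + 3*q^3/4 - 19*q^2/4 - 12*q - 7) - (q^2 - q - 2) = q^4/2 + 3*q^3/4 - 23*q^2/4 - 11*q - 5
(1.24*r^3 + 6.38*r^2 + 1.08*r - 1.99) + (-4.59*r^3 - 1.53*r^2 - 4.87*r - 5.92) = -3.35*r^3 + 4.85*r^2 - 3.79*r - 7.91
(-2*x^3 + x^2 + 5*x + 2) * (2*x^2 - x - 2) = -4*x^5 + 4*x^4 + 13*x^3 - 3*x^2 - 12*x - 4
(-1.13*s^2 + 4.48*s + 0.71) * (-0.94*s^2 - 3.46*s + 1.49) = 1.0622*s^4 - 0.3014*s^3 - 17.8519*s^2 + 4.2186*s + 1.0579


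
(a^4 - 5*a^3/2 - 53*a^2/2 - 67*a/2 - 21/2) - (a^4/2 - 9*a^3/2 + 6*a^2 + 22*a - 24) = a^4/2 + 2*a^3 - 65*a^2/2 - 111*a/2 + 27/2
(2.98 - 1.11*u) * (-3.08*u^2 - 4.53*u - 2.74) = 3.4188*u^3 - 4.1501*u^2 - 10.458*u - 8.1652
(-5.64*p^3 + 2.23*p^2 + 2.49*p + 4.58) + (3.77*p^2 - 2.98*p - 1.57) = -5.64*p^3 + 6.0*p^2 - 0.49*p + 3.01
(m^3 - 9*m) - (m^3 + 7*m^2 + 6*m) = -7*m^2 - 15*m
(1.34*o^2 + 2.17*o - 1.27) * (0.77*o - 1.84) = 1.0318*o^3 - 0.7947*o^2 - 4.9707*o + 2.3368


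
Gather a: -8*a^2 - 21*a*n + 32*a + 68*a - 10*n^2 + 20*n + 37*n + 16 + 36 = -8*a^2 + a*(100 - 21*n) - 10*n^2 + 57*n + 52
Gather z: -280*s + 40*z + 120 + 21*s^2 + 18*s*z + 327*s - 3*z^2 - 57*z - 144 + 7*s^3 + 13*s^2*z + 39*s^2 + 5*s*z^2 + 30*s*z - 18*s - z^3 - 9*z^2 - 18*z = 7*s^3 + 60*s^2 + 29*s - z^3 + z^2*(5*s - 12) + z*(13*s^2 + 48*s - 35) - 24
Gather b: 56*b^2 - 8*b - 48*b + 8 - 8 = 56*b^2 - 56*b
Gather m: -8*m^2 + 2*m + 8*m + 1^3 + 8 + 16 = -8*m^2 + 10*m + 25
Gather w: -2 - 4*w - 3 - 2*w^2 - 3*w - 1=-2*w^2 - 7*w - 6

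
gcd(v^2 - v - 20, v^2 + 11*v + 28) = v + 4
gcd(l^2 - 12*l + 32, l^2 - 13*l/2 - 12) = l - 8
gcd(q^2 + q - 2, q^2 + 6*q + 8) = q + 2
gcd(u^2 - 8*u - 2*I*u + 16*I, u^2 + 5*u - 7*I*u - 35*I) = 1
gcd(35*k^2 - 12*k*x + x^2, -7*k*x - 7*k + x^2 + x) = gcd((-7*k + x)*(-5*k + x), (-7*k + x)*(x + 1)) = -7*k + x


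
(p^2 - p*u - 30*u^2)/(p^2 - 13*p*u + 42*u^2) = (p + 5*u)/(p - 7*u)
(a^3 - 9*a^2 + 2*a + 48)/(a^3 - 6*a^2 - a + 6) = (a^3 - 9*a^2 + 2*a + 48)/(a^3 - 6*a^2 - a + 6)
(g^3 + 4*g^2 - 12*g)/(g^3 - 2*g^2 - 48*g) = (g - 2)/(g - 8)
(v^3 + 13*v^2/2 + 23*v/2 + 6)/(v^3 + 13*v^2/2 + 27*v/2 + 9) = (v^2 + 5*v + 4)/(v^2 + 5*v + 6)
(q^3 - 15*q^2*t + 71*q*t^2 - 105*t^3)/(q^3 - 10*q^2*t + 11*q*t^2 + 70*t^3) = (q - 3*t)/(q + 2*t)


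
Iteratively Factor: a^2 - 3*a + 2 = (a - 2)*(a - 1)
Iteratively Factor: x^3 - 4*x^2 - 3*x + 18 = (x - 3)*(x^2 - x - 6) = (x - 3)*(x + 2)*(x - 3)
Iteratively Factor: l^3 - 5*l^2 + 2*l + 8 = (l - 4)*(l^2 - l - 2) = (l - 4)*(l - 2)*(l + 1)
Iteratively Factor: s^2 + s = (s + 1)*(s)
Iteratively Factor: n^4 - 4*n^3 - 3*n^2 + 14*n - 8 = (n - 1)*(n^3 - 3*n^2 - 6*n + 8) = (n - 1)*(n + 2)*(n^2 - 5*n + 4) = (n - 4)*(n - 1)*(n + 2)*(n - 1)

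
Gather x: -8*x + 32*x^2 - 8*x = 32*x^2 - 16*x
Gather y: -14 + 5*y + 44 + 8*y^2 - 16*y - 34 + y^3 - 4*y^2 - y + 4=y^3 + 4*y^2 - 12*y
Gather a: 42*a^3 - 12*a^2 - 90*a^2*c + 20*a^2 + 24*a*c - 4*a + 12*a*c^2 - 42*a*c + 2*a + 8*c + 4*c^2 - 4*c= 42*a^3 + a^2*(8 - 90*c) + a*(12*c^2 - 18*c - 2) + 4*c^2 + 4*c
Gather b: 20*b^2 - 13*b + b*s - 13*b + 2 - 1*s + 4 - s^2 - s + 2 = 20*b^2 + b*(s - 26) - s^2 - 2*s + 8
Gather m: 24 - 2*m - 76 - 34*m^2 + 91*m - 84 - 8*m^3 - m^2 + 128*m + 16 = -8*m^3 - 35*m^2 + 217*m - 120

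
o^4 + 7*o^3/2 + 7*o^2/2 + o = o*(o + 1/2)*(o + 1)*(o + 2)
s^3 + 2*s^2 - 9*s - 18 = (s - 3)*(s + 2)*(s + 3)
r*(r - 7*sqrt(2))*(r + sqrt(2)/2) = r^3 - 13*sqrt(2)*r^2/2 - 7*r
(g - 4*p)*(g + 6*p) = g^2 + 2*g*p - 24*p^2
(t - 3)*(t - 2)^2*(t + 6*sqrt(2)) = t^4 - 7*t^3 + 6*sqrt(2)*t^3 - 42*sqrt(2)*t^2 + 16*t^2 - 12*t + 96*sqrt(2)*t - 72*sqrt(2)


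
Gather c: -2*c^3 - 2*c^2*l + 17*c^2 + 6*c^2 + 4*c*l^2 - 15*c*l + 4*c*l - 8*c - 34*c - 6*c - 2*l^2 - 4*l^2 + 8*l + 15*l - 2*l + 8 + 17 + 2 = -2*c^3 + c^2*(23 - 2*l) + c*(4*l^2 - 11*l - 48) - 6*l^2 + 21*l + 27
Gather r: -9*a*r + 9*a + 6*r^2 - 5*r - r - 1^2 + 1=9*a + 6*r^2 + r*(-9*a - 6)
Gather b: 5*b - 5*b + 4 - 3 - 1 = 0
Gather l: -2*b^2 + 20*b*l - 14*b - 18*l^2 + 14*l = -2*b^2 - 14*b - 18*l^2 + l*(20*b + 14)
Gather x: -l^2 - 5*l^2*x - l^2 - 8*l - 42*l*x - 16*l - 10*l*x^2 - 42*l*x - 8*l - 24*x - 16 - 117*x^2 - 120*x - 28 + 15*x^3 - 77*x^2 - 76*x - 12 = -2*l^2 - 32*l + 15*x^3 + x^2*(-10*l - 194) + x*(-5*l^2 - 84*l - 220) - 56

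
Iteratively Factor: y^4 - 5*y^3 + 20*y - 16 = (y - 2)*(y^3 - 3*y^2 - 6*y + 8) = (y - 2)*(y - 1)*(y^2 - 2*y - 8) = (y - 2)*(y - 1)*(y + 2)*(y - 4)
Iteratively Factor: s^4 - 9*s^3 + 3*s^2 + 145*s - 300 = (s - 3)*(s^3 - 6*s^2 - 15*s + 100) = (s - 5)*(s - 3)*(s^2 - s - 20) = (s - 5)^2*(s - 3)*(s + 4)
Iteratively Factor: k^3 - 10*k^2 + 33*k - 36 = (k - 3)*(k^2 - 7*k + 12) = (k - 4)*(k - 3)*(k - 3)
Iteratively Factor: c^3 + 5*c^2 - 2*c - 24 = (c + 3)*(c^2 + 2*c - 8) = (c - 2)*(c + 3)*(c + 4)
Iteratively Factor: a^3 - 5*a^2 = (a)*(a^2 - 5*a) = a*(a - 5)*(a)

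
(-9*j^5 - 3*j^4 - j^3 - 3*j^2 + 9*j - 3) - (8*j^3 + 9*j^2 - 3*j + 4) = -9*j^5 - 3*j^4 - 9*j^3 - 12*j^2 + 12*j - 7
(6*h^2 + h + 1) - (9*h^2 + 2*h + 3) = -3*h^2 - h - 2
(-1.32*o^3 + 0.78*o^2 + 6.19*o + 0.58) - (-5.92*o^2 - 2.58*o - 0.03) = -1.32*o^3 + 6.7*o^2 + 8.77*o + 0.61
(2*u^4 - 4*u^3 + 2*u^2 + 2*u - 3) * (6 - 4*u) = -8*u^5 + 28*u^4 - 32*u^3 + 4*u^2 + 24*u - 18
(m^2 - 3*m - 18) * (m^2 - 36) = m^4 - 3*m^3 - 54*m^2 + 108*m + 648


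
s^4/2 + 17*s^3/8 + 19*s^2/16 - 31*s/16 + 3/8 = (s/2 + 1)*(s - 1/2)*(s - 1/4)*(s + 3)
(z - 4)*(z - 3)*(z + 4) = z^3 - 3*z^2 - 16*z + 48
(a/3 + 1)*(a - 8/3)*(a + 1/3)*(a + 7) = a^4/3 + 23*a^3/9 - 29*a^2/27 - 521*a/27 - 56/9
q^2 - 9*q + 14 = (q - 7)*(q - 2)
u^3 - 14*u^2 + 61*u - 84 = (u - 7)*(u - 4)*(u - 3)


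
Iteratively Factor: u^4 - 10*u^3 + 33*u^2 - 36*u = (u - 3)*(u^3 - 7*u^2 + 12*u) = u*(u - 3)*(u^2 - 7*u + 12) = u*(u - 4)*(u - 3)*(u - 3)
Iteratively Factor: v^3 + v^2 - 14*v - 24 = (v + 2)*(v^2 - v - 12) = (v + 2)*(v + 3)*(v - 4)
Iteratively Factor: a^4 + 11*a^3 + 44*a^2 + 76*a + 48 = (a + 4)*(a^3 + 7*a^2 + 16*a + 12) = (a + 2)*(a + 4)*(a^2 + 5*a + 6) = (a + 2)^2*(a + 4)*(a + 3)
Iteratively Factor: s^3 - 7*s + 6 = (s - 2)*(s^2 + 2*s - 3) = (s - 2)*(s + 3)*(s - 1)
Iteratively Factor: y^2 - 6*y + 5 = (y - 5)*(y - 1)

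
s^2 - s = s*(s - 1)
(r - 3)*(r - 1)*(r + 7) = r^3 + 3*r^2 - 25*r + 21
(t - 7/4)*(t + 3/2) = t^2 - t/4 - 21/8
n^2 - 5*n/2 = n*(n - 5/2)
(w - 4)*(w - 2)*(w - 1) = w^3 - 7*w^2 + 14*w - 8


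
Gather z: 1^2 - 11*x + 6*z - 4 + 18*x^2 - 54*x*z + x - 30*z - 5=18*x^2 - 10*x + z*(-54*x - 24) - 8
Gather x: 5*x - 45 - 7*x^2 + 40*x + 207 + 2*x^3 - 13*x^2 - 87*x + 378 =2*x^3 - 20*x^2 - 42*x + 540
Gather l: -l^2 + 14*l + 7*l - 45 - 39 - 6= -l^2 + 21*l - 90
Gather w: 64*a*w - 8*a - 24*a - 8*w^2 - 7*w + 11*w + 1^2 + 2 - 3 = -32*a - 8*w^2 + w*(64*a + 4)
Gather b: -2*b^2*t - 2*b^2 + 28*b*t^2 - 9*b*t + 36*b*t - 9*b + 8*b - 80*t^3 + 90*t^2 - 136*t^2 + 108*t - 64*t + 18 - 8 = b^2*(-2*t - 2) + b*(28*t^2 + 27*t - 1) - 80*t^3 - 46*t^2 + 44*t + 10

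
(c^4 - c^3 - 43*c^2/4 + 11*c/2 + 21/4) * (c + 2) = c^5 + c^4 - 51*c^3/4 - 16*c^2 + 65*c/4 + 21/2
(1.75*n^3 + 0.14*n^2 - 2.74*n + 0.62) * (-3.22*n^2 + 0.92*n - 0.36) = -5.635*n^5 + 1.1592*n^4 + 8.3216*n^3 - 4.5676*n^2 + 1.5568*n - 0.2232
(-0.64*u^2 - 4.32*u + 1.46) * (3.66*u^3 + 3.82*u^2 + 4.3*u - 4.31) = -2.3424*u^5 - 18.256*u^4 - 13.9108*u^3 - 10.2404*u^2 + 24.8972*u - 6.2926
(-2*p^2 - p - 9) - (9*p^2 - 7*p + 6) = -11*p^2 + 6*p - 15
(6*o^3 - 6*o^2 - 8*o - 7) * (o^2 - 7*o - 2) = 6*o^5 - 48*o^4 + 22*o^3 + 61*o^2 + 65*o + 14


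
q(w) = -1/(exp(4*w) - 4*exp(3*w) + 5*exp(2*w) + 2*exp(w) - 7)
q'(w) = -(-4*exp(4*w) + 12*exp(3*w) - 10*exp(2*w) - 2*exp(w))/(exp(4*w) - 4*exp(3*w) + 5*exp(2*w) + 2*exp(w) - 7)^2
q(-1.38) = 0.16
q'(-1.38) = 0.02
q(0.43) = 0.95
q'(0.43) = 4.89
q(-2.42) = 0.15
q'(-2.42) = 0.01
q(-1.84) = 0.15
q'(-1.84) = 0.01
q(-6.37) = 0.14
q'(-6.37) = 0.00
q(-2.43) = 0.15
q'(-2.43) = 0.01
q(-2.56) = 0.15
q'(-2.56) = 0.00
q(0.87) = -0.23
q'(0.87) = 1.52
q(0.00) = 0.33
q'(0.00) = 0.44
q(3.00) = 0.00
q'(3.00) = 0.00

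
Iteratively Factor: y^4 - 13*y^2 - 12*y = (y - 4)*(y^3 + 4*y^2 + 3*y) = (y - 4)*(y + 1)*(y^2 + 3*y) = (y - 4)*(y + 1)*(y + 3)*(y)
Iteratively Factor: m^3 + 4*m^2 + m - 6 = (m + 2)*(m^2 + 2*m - 3) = (m + 2)*(m + 3)*(m - 1)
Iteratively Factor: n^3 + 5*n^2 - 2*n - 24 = (n - 2)*(n^2 + 7*n + 12) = (n - 2)*(n + 4)*(n + 3)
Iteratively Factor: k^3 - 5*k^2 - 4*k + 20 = (k - 5)*(k^2 - 4) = (k - 5)*(k - 2)*(k + 2)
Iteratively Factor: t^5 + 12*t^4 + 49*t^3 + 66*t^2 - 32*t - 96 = (t + 2)*(t^4 + 10*t^3 + 29*t^2 + 8*t - 48) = (t + 2)*(t + 3)*(t^3 + 7*t^2 + 8*t - 16) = (t + 2)*(t + 3)*(t + 4)*(t^2 + 3*t - 4) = (t + 2)*(t + 3)*(t + 4)^2*(t - 1)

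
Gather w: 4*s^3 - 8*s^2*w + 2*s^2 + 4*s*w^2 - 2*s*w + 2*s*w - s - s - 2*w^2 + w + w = 4*s^3 + 2*s^2 - 2*s + w^2*(4*s - 2) + w*(2 - 8*s^2)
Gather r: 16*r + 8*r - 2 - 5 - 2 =24*r - 9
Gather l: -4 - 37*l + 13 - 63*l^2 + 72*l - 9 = -63*l^2 + 35*l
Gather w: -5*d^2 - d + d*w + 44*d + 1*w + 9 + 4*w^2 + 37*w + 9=-5*d^2 + 43*d + 4*w^2 + w*(d + 38) + 18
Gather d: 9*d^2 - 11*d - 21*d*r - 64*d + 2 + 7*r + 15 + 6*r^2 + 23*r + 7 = 9*d^2 + d*(-21*r - 75) + 6*r^2 + 30*r + 24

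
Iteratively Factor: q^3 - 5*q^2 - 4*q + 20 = (q - 5)*(q^2 - 4) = (q - 5)*(q + 2)*(q - 2)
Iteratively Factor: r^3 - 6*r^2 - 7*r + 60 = (r + 3)*(r^2 - 9*r + 20) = (r - 5)*(r + 3)*(r - 4)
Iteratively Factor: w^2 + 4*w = (w)*(w + 4)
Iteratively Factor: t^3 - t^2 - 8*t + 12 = (t + 3)*(t^2 - 4*t + 4) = (t - 2)*(t + 3)*(t - 2)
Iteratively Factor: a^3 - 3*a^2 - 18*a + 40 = (a + 4)*(a^2 - 7*a + 10) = (a - 5)*(a + 4)*(a - 2)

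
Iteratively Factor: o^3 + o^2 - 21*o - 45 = (o + 3)*(o^2 - 2*o - 15) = (o - 5)*(o + 3)*(o + 3)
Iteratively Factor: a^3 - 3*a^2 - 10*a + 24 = (a - 4)*(a^2 + a - 6) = (a - 4)*(a + 3)*(a - 2)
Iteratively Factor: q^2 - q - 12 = (q + 3)*(q - 4)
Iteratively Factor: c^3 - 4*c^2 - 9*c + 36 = (c + 3)*(c^2 - 7*c + 12) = (c - 4)*(c + 3)*(c - 3)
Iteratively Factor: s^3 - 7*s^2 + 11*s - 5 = (s - 1)*(s^2 - 6*s + 5) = (s - 5)*(s - 1)*(s - 1)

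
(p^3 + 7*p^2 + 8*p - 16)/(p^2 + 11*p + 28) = (p^2 + 3*p - 4)/(p + 7)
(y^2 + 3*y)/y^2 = (y + 3)/y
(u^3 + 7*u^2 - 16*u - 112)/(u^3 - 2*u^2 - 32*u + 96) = (u^2 + 11*u + 28)/(u^2 + 2*u - 24)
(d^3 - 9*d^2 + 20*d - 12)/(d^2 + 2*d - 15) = (d^3 - 9*d^2 + 20*d - 12)/(d^2 + 2*d - 15)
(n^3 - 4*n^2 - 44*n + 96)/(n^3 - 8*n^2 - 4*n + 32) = (n + 6)/(n + 2)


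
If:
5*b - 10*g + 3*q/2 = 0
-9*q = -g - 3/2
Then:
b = 177*q/10 - 3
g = 9*q - 3/2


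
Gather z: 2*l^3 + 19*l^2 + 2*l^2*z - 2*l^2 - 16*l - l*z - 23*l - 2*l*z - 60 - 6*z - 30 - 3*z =2*l^3 + 17*l^2 - 39*l + z*(2*l^2 - 3*l - 9) - 90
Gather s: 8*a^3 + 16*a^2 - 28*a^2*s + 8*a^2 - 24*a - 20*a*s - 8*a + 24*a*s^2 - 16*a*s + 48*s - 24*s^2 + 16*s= 8*a^3 + 24*a^2 - 32*a + s^2*(24*a - 24) + s*(-28*a^2 - 36*a + 64)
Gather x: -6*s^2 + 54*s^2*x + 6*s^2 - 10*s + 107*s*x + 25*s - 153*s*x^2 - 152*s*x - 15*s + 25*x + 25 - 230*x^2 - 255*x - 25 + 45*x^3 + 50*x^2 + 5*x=45*x^3 + x^2*(-153*s - 180) + x*(54*s^2 - 45*s - 225)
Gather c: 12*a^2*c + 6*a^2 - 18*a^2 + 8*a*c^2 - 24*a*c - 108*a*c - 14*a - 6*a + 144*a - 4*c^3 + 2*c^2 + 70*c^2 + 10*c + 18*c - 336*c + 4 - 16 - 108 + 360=-12*a^2 + 124*a - 4*c^3 + c^2*(8*a + 72) + c*(12*a^2 - 132*a - 308) + 240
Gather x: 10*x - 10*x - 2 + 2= 0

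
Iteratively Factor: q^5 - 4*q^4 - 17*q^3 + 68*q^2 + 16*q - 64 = (q - 1)*(q^4 - 3*q^3 - 20*q^2 + 48*q + 64) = (q - 4)*(q - 1)*(q^3 + q^2 - 16*q - 16) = (q - 4)*(q - 1)*(q + 1)*(q^2 - 16) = (q - 4)*(q - 1)*(q + 1)*(q + 4)*(q - 4)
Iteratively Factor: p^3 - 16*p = (p - 4)*(p^2 + 4*p) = p*(p - 4)*(p + 4)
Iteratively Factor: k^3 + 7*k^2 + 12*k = (k + 3)*(k^2 + 4*k) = k*(k + 3)*(k + 4)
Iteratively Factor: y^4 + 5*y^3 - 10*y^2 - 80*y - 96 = (y + 4)*(y^3 + y^2 - 14*y - 24) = (y - 4)*(y + 4)*(y^2 + 5*y + 6) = (y - 4)*(y + 3)*(y + 4)*(y + 2)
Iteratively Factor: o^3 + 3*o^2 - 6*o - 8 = (o + 1)*(o^2 + 2*o - 8) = (o - 2)*(o + 1)*(o + 4)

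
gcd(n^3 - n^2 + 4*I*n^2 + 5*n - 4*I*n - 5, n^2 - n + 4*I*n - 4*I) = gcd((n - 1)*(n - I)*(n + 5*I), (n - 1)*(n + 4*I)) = n - 1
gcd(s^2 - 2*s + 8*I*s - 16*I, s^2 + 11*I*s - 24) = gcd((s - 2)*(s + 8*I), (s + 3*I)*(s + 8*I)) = s + 8*I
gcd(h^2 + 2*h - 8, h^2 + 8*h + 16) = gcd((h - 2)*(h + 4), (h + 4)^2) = h + 4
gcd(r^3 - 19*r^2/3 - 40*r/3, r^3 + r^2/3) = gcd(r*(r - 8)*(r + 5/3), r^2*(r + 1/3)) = r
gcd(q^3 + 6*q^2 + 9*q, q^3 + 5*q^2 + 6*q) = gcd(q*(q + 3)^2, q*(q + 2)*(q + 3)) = q^2 + 3*q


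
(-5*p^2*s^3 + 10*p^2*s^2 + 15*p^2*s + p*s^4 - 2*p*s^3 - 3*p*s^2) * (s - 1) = -5*p^2*s^4 + 15*p^2*s^3 + 5*p^2*s^2 - 15*p^2*s + p*s^5 - 3*p*s^4 - p*s^3 + 3*p*s^2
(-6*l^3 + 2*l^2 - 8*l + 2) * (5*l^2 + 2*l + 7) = -30*l^5 - 2*l^4 - 78*l^3 + 8*l^2 - 52*l + 14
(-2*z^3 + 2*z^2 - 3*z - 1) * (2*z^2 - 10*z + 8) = -4*z^5 + 24*z^4 - 42*z^3 + 44*z^2 - 14*z - 8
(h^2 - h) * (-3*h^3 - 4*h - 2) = -3*h^5 + 3*h^4 - 4*h^3 + 2*h^2 + 2*h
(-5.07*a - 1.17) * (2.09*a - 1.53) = -10.5963*a^2 + 5.3118*a + 1.7901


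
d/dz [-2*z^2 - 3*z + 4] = -4*z - 3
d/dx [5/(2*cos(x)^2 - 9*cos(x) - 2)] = 5*(4*cos(x) - 9)*sin(x)/(2*sin(x)^2 + 9*cos(x))^2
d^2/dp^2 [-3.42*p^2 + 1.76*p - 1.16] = -6.84000000000000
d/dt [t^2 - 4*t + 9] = 2*t - 4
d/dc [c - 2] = 1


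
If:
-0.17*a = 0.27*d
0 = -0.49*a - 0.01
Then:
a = -0.02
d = 0.01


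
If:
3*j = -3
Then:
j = -1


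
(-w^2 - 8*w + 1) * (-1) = w^2 + 8*w - 1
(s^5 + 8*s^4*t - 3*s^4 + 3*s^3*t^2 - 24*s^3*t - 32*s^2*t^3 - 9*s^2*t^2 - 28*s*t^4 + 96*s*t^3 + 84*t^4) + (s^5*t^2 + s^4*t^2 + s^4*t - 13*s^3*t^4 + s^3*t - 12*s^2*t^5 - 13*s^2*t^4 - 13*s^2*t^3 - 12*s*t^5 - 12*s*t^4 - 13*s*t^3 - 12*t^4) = s^5*t^2 + s^5 + s^4*t^2 + 9*s^4*t - 3*s^4 - 13*s^3*t^4 + 3*s^3*t^2 - 23*s^3*t - 12*s^2*t^5 - 13*s^2*t^4 - 45*s^2*t^3 - 9*s^2*t^2 - 12*s*t^5 - 40*s*t^4 + 83*s*t^3 + 72*t^4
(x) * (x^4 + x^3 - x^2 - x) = x^5 + x^4 - x^3 - x^2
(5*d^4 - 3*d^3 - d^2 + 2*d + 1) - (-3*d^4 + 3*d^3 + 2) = 8*d^4 - 6*d^3 - d^2 + 2*d - 1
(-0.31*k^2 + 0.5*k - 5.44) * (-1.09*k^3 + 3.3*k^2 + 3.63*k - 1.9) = 0.3379*k^5 - 1.568*k^4 + 6.4543*k^3 - 15.548*k^2 - 20.6972*k + 10.336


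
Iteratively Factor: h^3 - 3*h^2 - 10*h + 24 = (h + 3)*(h^2 - 6*h + 8) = (h - 2)*(h + 3)*(h - 4)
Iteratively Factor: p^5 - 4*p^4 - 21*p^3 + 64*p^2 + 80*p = (p - 4)*(p^4 - 21*p^2 - 20*p) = (p - 5)*(p - 4)*(p^3 + 5*p^2 + 4*p) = (p - 5)*(p - 4)*(p + 1)*(p^2 + 4*p) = (p - 5)*(p - 4)*(p + 1)*(p + 4)*(p)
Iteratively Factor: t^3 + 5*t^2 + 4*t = (t + 1)*(t^2 + 4*t) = t*(t + 1)*(t + 4)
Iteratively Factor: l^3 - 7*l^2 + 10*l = (l)*(l^2 - 7*l + 10) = l*(l - 2)*(l - 5)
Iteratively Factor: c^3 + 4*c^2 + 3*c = (c + 3)*(c^2 + c) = c*(c + 3)*(c + 1)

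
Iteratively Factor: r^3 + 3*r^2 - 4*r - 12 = (r + 3)*(r^2 - 4) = (r + 2)*(r + 3)*(r - 2)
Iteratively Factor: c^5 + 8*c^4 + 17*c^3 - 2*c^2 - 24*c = (c + 4)*(c^4 + 4*c^3 + c^2 - 6*c) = (c - 1)*(c + 4)*(c^3 + 5*c^2 + 6*c) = (c - 1)*(c + 3)*(c + 4)*(c^2 + 2*c) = c*(c - 1)*(c + 3)*(c + 4)*(c + 2)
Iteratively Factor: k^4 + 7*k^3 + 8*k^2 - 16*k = (k + 4)*(k^3 + 3*k^2 - 4*k) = k*(k + 4)*(k^2 + 3*k - 4) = k*(k + 4)^2*(k - 1)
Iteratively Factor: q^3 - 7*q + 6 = (q - 1)*(q^2 + q - 6) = (q - 1)*(q + 3)*(q - 2)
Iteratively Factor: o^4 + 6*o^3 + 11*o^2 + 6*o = (o + 1)*(o^3 + 5*o^2 + 6*o) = o*(o + 1)*(o^2 + 5*o + 6) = o*(o + 1)*(o + 3)*(o + 2)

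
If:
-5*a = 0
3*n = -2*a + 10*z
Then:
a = 0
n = 10*z/3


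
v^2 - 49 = (v - 7)*(v + 7)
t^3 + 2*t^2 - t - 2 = (t - 1)*(t + 1)*(t + 2)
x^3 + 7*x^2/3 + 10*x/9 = x*(x + 2/3)*(x + 5/3)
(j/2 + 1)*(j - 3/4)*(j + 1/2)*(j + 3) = j^4/2 + 19*j^3/8 + 35*j^2/16 - 27*j/16 - 9/8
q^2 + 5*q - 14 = (q - 2)*(q + 7)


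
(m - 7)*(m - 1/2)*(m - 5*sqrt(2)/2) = m^3 - 15*m^2/2 - 5*sqrt(2)*m^2/2 + 7*m/2 + 75*sqrt(2)*m/4 - 35*sqrt(2)/4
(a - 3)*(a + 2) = a^2 - a - 6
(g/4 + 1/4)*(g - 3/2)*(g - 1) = g^3/4 - 3*g^2/8 - g/4 + 3/8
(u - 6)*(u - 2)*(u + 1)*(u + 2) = u^4 - 5*u^3 - 10*u^2 + 20*u + 24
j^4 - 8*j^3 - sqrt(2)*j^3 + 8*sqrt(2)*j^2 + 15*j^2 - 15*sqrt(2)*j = j*(j - 5)*(j - 3)*(j - sqrt(2))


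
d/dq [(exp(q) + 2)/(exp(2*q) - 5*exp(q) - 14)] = -exp(q)/(exp(2*q) - 14*exp(q) + 49)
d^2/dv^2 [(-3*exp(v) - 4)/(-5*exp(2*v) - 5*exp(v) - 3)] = (75*exp(4*v) + 325*exp(3*v) + 30*exp(2*v) - 185*exp(v) - 33)*exp(v)/(125*exp(6*v) + 375*exp(5*v) + 600*exp(4*v) + 575*exp(3*v) + 360*exp(2*v) + 135*exp(v) + 27)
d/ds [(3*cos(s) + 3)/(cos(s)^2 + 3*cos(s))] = 3*(sin(s) + 3*sin(s)/cos(s)^2 + 2*tan(s))/(cos(s) + 3)^2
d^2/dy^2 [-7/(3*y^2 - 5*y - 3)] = 14*(-9*y^2 + 15*y + (6*y - 5)^2 + 9)/(-3*y^2 + 5*y + 3)^3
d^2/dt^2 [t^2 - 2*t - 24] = 2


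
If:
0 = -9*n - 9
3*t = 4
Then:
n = -1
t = 4/3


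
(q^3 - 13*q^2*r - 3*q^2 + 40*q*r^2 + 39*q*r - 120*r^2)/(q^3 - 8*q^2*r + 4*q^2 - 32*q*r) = (q^2 - 5*q*r - 3*q + 15*r)/(q*(q + 4))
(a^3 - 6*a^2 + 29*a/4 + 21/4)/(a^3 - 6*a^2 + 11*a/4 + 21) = (2*a^2 - 5*a - 3)/(2*a^2 - 5*a - 12)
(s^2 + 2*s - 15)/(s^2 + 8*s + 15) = (s - 3)/(s + 3)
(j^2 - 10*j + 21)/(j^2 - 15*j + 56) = (j - 3)/(j - 8)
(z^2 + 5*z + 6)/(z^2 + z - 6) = (z + 2)/(z - 2)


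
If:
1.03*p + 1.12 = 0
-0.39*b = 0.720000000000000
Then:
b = -1.85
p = -1.09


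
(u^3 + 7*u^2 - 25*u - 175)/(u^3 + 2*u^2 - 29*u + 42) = (u^2 - 25)/(u^2 - 5*u + 6)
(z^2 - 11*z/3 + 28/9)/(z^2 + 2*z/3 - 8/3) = (z - 7/3)/(z + 2)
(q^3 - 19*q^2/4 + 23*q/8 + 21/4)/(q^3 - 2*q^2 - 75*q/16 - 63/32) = 4*(q - 2)/(4*q + 3)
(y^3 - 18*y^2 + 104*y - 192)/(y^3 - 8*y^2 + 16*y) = (y^2 - 14*y + 48)/(y*(y - 4))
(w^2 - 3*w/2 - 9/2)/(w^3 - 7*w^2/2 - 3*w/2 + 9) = 1/(w - 2)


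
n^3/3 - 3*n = n*(n/3 + 1)*(n - 3)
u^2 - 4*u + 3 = (u - 3)*(u - 1)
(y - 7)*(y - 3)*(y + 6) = y^3 - 4*y^2 - 39*y + 126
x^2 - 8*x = x*(x - 8)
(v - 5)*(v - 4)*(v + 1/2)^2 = v^4 - 8*v^3 + 45*v^2/4 + 71*v/4 + 5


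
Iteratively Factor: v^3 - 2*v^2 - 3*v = (v)*(v^2 - 2*v - 3) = v*(v + 1)*(v - 3)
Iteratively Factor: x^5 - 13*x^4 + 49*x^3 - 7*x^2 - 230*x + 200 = (x - 4)*(x^4 - 9*x^3 + 13*x^2 + 45*x - 50) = (x - 5)*(x - 4)*(x^3 - 4*x^2 - 7*x + 10) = (x - 5)*(x - 4)*(x + 2)*(x^2 - 6*x + 5) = (x - 5)*(x - 4)*(x - 1)*(x + 2)*(x - 5)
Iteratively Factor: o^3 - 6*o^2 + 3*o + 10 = (o - 2)*(o^2 - 4*o - 5) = (o - 2)*(o + 1)*(o - 5)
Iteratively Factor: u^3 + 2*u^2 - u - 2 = (u + 1)*(u^2 + u - 2) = (u - 1)*(u + 1)*(u + 2)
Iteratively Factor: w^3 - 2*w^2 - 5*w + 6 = (w - 1)*(w^2 - w - 6) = (w - 1)*(w + 2)*(w - 3)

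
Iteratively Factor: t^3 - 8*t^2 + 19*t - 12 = (t - 4)*(t^2 - 4*t + 3) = (t - 4)*(t - 3)*(t - 1)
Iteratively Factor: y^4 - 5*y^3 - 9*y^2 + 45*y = (y - 3)*(y^3 - 2*y^2 - 15*y) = (y - 3)*(y + 3)*(y^2 - 5*y) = (y - 5)*(y - 3)*(y + 3)*(y)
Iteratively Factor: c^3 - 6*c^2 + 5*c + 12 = (c - 3)*(c^2 - 3*c - 4) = (c - 4)*(c - 3)*(c + 1)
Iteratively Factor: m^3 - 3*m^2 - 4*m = (m + 1)*(m^2 - 4*m) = m*(m + 1)*(m - 4)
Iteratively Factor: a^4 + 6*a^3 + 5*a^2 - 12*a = (a + 3)*(a^3 + 3*a^2 - 4*a) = (a - 1)*(a + 3)*(a^2 + 4*a) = (a - 1)*(a + 3)*(a + 4)*(a)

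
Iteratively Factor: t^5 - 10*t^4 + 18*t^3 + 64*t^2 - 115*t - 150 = (t + 2)*(t^4 - 12*t^3 + 42*t^2 - 20*t - 75) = (t + 1)*(t + 2)*(t^3 - 13*t^2 + 55*t - 75) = (t - 3)*(t + 1)*(t + 2)*(t^2 - 10*t + 25) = (t - 5)*(t - 3)*(t + 1)*(t + 2)*(t - 5)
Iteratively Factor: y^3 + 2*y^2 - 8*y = (y)*(y^2 + 2*y - 8) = y*(y - 2)*(y + 4)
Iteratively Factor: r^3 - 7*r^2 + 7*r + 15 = (r - 5)*(r^2 - 2*r - 3) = (r - 5)*(r + 1)*(r - 3)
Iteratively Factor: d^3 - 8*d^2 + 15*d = (d - 3)*(d^2 - 5*d) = (d - 5)*(d - 3)*(d)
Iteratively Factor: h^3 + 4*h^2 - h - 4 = (h - 1)*(h^2 + 5*h + 4) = (h - 1)*(h + 1)*(h + 4)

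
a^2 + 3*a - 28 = (a - 4)*(a + 7)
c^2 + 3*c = c*(c + 3)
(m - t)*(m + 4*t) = m^2 + 3*m*t - 4*t^2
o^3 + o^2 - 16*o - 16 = (o - 4)*(o + 1)*(o + 4)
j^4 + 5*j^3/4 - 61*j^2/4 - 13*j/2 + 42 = (j - 3)*(j - 7/4)*(j + 2)*(j + 4)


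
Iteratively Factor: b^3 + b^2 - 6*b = (b)*(b^2 + b - 6) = b*(b + 3)*(b - 2)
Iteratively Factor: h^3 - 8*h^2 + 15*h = (h - 3)*(h^2 - 5*h) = (h - 5)*(h - 3)*(h)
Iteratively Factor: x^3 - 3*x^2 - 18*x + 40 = (x + 4)*(x^2 - 7*x + 10) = (x - 5)*(x + 4)*(x - 2)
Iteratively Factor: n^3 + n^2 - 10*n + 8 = (n + 4)*(n^2 - 3*n + 2) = (n - 2)*(n + 4)*(n - 1)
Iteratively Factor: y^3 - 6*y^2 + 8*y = (y - 2)*(y^2 - 4*y) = y*(y - 2)*(y - 4)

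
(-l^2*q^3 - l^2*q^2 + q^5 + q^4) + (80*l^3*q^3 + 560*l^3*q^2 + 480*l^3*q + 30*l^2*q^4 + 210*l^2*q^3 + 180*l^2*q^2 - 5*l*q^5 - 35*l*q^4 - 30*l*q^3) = 80*l^3*q^3 + 560*l^3*q^2 + 480*l^3*q + 30*l^2*q^4 + 209*l^2*q^3 + 179*l^2*q^2 - 5*l*q^5 - 35*l*q^4 - 30*l*q^3 + q^5 + q^4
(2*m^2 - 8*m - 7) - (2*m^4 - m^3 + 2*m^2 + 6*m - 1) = -2*m^4 + m^3 - 14*m - 6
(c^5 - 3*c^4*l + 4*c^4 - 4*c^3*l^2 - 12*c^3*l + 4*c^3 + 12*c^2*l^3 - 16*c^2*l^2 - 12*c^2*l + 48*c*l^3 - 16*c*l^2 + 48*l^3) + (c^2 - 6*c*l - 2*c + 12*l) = c^5 - 3*c^4*l + 4*c^4 - 4*c^3*l^2 - 12*c^3*l + 4*c^3 + 12*c^2*l^3 - 16*c^2*l^2 - 12*c^2*l + c^2 + 48*c*l^3 - 16*c*l^2 - 6*c*l - 2*c + 48*l^3 + 12*l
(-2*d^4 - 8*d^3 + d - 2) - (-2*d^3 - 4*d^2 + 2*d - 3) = -2*d^4 - 6*d^3 + 4*d^2 - d + 1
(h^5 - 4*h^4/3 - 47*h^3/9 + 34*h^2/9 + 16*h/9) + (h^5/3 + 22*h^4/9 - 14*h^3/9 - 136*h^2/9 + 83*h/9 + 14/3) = 4*h^5/3 + 10*h^4/9 - 61*h^3/9 - 34*h^2/3 + 11*h + 14/3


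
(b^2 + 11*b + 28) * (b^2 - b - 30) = b^4 + 10*b^3 - 13*b^2 - 358*b - 840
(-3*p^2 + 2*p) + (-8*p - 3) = -3*p^2 - 6*p - 3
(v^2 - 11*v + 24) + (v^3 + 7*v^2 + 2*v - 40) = v^3 + 8*v^2 - 9*v - 16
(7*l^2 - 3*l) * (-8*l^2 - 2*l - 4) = -56*l^4 + 10*l^3 - 22*l^2 + 12*l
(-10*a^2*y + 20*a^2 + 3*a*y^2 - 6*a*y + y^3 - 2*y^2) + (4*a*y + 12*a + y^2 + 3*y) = -10*a^2*y + 20*a^2 + 3*a*y^2 - 2*a*y + 12*a + y^3 - y^2 + 3*y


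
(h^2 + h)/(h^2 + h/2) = 2*(h + 1)/(2*h + 1)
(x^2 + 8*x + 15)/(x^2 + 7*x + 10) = (x + 3)/(x + 2)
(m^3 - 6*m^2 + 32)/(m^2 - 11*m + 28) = (m^2 - 2*m - 8)/(m - 7)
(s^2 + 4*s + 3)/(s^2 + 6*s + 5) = (s + 3)/(s + 5)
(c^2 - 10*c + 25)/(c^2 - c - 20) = (c - 5)/(c + 4)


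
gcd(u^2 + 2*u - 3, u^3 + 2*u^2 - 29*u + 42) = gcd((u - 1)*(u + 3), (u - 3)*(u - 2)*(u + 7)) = 1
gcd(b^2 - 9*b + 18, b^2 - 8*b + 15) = b - 3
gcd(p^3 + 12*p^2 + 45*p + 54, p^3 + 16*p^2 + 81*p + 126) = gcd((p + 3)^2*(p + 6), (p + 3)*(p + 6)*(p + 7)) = p^2 + 9*p + 18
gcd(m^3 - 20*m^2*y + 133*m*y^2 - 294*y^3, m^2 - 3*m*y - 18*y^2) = -m + 6*y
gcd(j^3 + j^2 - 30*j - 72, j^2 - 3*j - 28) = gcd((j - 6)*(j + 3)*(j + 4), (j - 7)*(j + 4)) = j + 4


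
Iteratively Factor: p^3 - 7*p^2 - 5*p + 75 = (p - 5)*(p^2 - 2*p - 15) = (p - 5)^2*(p + 3)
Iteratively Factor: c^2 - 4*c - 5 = (c - 5)*(c + 1)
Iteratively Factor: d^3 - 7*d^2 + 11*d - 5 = (d - 1)*(d^2 - 6*d + 5) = (d - 1)^2*(d - 5)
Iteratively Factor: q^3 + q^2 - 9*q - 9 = (q + 1)*(q^2 - 9) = (q - 3)*(q + 1)*(q + 3)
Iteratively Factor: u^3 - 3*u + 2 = (u - 1)*(u^2 + u - 2) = (u - 1)^2*(u + 2)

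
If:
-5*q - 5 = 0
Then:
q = -1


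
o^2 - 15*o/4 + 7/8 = (o - 7/2)*(o - 1/4)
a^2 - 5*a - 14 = (a - 7)*(a + 2)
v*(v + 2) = v^2 + 2*v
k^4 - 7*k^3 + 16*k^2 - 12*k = k*(k - 3)*(k - 2)^2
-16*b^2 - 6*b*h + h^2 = (-8*b + h)*(2*b + h)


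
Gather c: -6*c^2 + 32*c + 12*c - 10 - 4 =-6*c^2 + 44*c - 14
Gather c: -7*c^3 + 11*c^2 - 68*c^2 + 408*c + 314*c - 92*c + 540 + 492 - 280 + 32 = -7*c^3 - 57*c^2 + 630*c + 784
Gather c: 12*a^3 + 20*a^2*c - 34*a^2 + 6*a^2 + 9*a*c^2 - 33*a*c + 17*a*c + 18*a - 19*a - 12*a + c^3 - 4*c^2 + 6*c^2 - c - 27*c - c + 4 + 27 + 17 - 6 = 12*a^3 - 28*a^2 - 13*a + c^3 + c^2*(9*a + 2) + c*(20*a^2 - 16*a - 29) + 42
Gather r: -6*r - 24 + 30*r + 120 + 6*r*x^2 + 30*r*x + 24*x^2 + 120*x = r*(6*x^2 + 30*x + 24) + 24*x^2 + 120*x + 96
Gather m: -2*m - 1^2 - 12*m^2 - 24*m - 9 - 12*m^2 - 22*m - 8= -24*m^2 - 48*m - 18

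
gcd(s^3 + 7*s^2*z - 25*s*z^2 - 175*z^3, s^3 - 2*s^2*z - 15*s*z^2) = -s + 5*z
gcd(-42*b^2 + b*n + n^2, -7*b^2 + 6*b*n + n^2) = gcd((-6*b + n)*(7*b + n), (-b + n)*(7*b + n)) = 7*b + n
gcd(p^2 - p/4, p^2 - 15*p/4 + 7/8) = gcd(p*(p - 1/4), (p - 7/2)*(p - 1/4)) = p - 1/4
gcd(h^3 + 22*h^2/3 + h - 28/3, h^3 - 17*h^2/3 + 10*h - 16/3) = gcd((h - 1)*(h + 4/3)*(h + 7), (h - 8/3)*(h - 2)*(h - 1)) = h - 1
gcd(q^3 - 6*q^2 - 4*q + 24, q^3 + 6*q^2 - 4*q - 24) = q^2 - 4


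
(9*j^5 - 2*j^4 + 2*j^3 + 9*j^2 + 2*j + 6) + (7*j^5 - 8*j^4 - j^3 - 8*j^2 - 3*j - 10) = 16*j^5 - 10*j^4 + j^3 + j^2 - j - 4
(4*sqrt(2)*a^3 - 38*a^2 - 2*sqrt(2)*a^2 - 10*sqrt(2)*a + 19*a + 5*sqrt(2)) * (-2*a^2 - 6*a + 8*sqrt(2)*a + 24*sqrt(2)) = -8*sqrt(2)*a^5 - 20*sqrt(2)*a^4 + 140*a^4 - 272*sqrt(2)*a^3 + 350*a^3 - 710*sqrt(2)*a^2 - 370*a^2 - 400*a + 426*sqrt(2)*a + 240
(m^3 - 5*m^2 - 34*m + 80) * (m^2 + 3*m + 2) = m^5 - 2*m^4 - 47*m^3 - 32*m^2 + 172*m + 160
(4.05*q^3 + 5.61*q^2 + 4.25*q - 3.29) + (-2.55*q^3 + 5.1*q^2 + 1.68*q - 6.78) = 1.5*q^3 + 10.71*q^2 + 5.93*q - 10.07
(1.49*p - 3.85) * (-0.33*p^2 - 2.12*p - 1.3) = -0.4917*p^3 - 1.8883*p^2 + 6.225*p + 5.005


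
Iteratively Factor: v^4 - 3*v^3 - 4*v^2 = (v)*(v^3 - 3*v^2 - 4*v) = v*(v - 4)*(v^2 + v) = v*(v - 4)*(v + 1)*(v)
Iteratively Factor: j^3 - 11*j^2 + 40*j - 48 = (j - 3)*(j^2 - 8*j + 16) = (j - 4)*(j - 3)*(j - 4)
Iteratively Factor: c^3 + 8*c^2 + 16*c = (c)*(c^2 + 8*c + 16) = c*(c + 4)*(c + 4)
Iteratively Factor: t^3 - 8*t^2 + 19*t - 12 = (t - 3)*(t^2 - 5*t + 4) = (t - 3)*(t - 1)*(t - 4)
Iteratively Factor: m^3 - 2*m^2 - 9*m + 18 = (m - 2)*(m^2 - 9) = (m - 3)*(m - 2)*(m + 3)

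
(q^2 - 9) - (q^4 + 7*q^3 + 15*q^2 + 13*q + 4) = -q^4 - 7*q^3 - 14*q^2 - 13*q - 13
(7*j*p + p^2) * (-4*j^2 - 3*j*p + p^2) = -28*j^3*p - 25*j^2*p^2 + 4*j*p^3 + p^4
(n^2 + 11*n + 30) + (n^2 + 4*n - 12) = 2*n^2 + 15*n + 18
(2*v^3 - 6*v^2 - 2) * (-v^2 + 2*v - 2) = -2*v^5 + 10*v^4 - 16*v^3 + 14*v^2 - 4*v + 4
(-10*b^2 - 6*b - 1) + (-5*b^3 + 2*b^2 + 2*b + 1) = -5*b^3 - 8*b^2 - 4*b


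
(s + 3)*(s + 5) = s^2 + 8*s + 15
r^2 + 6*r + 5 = (r + 1)*(r + 5)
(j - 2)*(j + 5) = j^2 + 3*j - 10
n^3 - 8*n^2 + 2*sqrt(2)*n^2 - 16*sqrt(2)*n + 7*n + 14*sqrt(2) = (n - 7)*(n - 1)*(n + 2*sqrt(2))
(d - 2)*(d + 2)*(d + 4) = d^3 + 4*d^2 - 4*d - 16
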